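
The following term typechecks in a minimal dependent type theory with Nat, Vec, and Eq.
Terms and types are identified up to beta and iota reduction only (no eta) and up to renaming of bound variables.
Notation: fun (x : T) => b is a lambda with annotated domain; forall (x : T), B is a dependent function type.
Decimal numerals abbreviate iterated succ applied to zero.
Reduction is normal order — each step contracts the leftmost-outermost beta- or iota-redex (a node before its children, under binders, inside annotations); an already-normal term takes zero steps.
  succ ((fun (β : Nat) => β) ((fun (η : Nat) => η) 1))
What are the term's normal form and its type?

resulting normal form:
  2
type:
  Nat
observation: 2 normal-order steps normalize the term, beginning with a beta-redex.


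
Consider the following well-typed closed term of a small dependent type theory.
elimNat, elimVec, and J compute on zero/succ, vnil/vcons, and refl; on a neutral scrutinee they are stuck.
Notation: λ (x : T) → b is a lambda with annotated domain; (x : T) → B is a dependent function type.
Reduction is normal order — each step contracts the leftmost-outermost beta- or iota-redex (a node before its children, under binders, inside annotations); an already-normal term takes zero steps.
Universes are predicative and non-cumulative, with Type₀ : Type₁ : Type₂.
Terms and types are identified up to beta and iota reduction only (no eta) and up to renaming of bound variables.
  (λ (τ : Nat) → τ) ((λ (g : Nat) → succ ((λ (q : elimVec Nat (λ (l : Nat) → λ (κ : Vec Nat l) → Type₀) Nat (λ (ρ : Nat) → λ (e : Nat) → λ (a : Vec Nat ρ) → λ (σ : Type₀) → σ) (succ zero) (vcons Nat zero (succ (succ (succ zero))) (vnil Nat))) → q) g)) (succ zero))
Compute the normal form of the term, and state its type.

reduced normal form:
  succ (succ zero)
type:
  Nat


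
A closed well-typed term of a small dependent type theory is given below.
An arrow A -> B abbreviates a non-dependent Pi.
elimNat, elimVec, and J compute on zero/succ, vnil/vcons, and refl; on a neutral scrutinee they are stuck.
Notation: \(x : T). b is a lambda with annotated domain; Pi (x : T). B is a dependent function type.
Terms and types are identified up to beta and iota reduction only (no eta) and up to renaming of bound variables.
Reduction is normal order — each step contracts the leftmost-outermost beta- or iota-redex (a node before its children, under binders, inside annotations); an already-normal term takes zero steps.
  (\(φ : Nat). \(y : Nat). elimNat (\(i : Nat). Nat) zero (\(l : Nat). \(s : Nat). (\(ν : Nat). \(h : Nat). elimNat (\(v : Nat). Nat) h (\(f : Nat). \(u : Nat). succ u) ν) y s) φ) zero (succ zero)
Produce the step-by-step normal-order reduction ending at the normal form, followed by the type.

normal-order reduction sequence:
  (\(φ : Nat). \(y : Nat). elimNat (\(i : Nat). Nat) zero (\(l : Nat). \(s : Nat). (\(ν : Nat). \(h : Nat). elimNat (\(v : Nat). Nat) h (\(f : Nat). \(u : Nat). succ u) ν) y s) φ) zero (succ zero)
  ~> (\(φ : Nat). elimNat (\(y : Nat). Nat) zero (\(i : Nat). \(l : Nat). (\(s : Nat). \(ν : Nat). elimNat (\(h : Nat). Nat) ν (\(v : Nat). \(f : Nat). succ f) s) φ l) zero) (succ zero)
  ~> elimNat (\(φ : Nat). Nat) zero (\(y : Nat). \(i : Nat). (\(l : Nat). \(s : Nat). elimNat (\(ν : Nat). Nat) s (\(h : Nat). \(v : Nat). succ v) l) (succ zero) i) zero
  ~> zero
inferred type:
  Nat


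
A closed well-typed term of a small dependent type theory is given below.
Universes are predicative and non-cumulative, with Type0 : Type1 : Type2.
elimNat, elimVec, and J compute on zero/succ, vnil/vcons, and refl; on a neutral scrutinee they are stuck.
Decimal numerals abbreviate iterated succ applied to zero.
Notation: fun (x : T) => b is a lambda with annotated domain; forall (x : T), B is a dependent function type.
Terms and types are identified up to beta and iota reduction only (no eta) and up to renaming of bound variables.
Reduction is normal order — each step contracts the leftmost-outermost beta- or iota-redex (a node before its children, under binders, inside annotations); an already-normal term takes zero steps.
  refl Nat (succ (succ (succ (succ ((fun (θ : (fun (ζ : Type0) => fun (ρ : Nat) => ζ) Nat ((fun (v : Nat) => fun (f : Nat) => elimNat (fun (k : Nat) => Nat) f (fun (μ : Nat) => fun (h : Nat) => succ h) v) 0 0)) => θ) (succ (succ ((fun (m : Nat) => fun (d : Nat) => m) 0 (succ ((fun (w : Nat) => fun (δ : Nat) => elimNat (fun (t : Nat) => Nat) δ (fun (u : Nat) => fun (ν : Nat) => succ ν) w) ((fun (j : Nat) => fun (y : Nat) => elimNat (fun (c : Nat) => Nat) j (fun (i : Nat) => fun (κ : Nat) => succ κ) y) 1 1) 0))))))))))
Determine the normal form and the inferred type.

resulting normal form:
  refl Nat 6
inferred type:
  Eq Nat 6 6
observation: the term reaches its normal form after 3 normal-order steps.


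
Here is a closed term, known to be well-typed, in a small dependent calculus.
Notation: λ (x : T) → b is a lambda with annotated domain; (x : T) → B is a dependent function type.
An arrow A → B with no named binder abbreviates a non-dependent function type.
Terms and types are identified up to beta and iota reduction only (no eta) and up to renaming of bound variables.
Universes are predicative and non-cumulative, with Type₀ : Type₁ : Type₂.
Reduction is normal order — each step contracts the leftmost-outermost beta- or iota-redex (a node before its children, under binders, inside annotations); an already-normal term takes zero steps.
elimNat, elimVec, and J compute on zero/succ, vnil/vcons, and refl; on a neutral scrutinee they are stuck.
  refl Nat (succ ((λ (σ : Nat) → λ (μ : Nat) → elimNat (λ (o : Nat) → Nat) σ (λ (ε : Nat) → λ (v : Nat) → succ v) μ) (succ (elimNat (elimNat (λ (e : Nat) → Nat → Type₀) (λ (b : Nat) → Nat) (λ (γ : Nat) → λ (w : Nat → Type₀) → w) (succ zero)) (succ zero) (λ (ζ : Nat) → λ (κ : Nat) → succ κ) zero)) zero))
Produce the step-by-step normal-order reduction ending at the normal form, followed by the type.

reduction (normal order):
  refl Nat (succ ((λ (σ : Nat) → λ (μ : Nat) → elimNat (λ (o : Nat) → Nat) σ (λ (ε : Nat) → λ (v : Nat) → succ v) μ) (succ (elimNat (elimNat (λ (e : Nat) → Nat → Type₀) (λ (b : Nat) → Nat) (λ (γ : Nat) → λ (w : Nat → Type₀) → w) (succ zero)) (succ zero) (λ (ζ : Nat) → λ (κ : Nat) → succ κ) zero)) zero))
  ~> refl Nat (succ ((λ (σ : Nat) → elimNat (λ (μ : Nat) → Nat) (succ (elimNat (elimNat (λ (o : Nat) → Nat → Type₀) (λ (ε : Nat) → Nat) (λ (v : Nat) → λ (e : Nat → Type₀) → e) (succ zero)) (succ zero) (λ (b : Nat) → λ (γ : Nat) → succ γ) zero)) (λ (w : Nat) → λ (ζ : Nat) → succ ζ) σ) zero))
  ~> refl Nat (succ (elimNat (λ (σ : Nat) → Nat) (succ (elimNat (elimNat (λ (μ : Nat) → Nat → Type₀) (λ (o : Nat) → Nat) (λ (ε : Nat) → λ (v : Nat → Type₀) → v) (succ zero)) (succ zero) (λ (e : Nat) → λ (b : Nat) → succ b) zero)) (λ (γ : Nat) → λ (w : Nat) → succ w) zero))
  ~> refl Nat (succ (succ (elimNat (elimNat (λ (σ : Nat) → Nat → Type₀) (λ (μ : Nat) → Nat) (λ (o : Nat) → λ (ε : Nat → Type₀) → ε) (succ zero)) (succ zero) (λ (v : Nat) → λ (e : Nat) → succ e) zero)))
  ~> refl Nat (succ (succ (succ zero)))
type:
  Eq Nat (succ (succ (succ zero))) (succ (succ (succ zero)))


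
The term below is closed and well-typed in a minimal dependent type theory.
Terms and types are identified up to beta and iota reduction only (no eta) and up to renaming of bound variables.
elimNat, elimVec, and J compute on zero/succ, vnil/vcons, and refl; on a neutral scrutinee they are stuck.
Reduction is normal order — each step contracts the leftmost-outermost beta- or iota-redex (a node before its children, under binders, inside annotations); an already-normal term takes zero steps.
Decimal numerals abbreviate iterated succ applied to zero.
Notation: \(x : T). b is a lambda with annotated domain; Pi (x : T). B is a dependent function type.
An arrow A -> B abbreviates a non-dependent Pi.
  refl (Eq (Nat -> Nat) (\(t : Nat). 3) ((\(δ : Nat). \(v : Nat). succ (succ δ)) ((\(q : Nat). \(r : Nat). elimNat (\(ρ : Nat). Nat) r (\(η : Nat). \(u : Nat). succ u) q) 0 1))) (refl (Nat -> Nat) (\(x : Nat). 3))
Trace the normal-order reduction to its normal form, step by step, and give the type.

reduction (normal order):
  refl (Eq (Nat -> Nat) (\(t : Nat). 3) ((\(δ : Nat). \(v : Nat). succ (succ δ)) ((\(q : Nat). \(r : Nat). elimNat (\(ρ : Nat). Nat) r (\(η : Nat). \(u : Nat). succ u) q) 0 1))) (refl (Nat -> Nat) (\(x : Nat). 3))
  ~> refl (Eq (Nat -> Nat) (\(t : Nat). 3) (\(δ : Nat). succ (succ ((\(v : Nat). \(q : Nat). elimNat (\(r : Nat). Nat) q (\(ρ : Nat). \(η : Nat). succ η) v) 0 1)))) (refl (Nat -> Nat) (\(u : Nat). 3))
  ~> refl (Eq (Nat -> Nat) (\(t : Nat). 3) (\(δ : Nat). succ (succ ((\(v : Nat). elimNat (\(q : Nat). Nat) v (\(r : Nat). \(ρ : Nat). succ ρ) 0) 1)))) (refl (Nat -> Nat) (\(η : Nat). 3))
  ~> refl (Eq (Nat -> Nat) (\(t : Nat). 3) (\(δ : Nat). succ (succ (elimNat (\(v : Nat). Nat) 1 (\(q : Nat). \(r : Nat). succ r) 0)))) (refl (Nat -> Nat) (\(ρ : Nat). 3))
  ~> refl (Eq (Nat -> Nat) (\(t : Nat). 3) (\(δ : Nat). 3)) (refl (Nat -> Nat) (\(v : Nat). 3))
inferred type:
  Eq (Eq (Nat -> Nat) (\(t : Nat). 3) (\(δ : Nat). 3)) (refl (Nat -> Nat) (\(v : Nat). 3)) (refl (Nat -> Nat) (\(q : Nat). 3))


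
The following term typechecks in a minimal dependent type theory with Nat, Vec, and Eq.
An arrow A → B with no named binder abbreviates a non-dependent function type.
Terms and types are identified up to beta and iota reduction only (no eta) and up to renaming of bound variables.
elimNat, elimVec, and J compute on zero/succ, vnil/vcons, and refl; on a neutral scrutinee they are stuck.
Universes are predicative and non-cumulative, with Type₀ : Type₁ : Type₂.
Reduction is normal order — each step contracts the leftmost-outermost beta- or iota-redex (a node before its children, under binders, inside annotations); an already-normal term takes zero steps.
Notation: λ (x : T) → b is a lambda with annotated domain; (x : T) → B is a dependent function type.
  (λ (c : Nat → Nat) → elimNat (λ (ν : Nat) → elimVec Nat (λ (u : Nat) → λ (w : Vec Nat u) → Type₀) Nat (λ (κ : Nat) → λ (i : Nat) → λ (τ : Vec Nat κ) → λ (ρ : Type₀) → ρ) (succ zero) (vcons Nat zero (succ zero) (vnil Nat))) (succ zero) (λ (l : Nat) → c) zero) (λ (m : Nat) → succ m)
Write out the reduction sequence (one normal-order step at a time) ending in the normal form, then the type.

normal-order reduction sequence:
  (λ (c : Nat → Nat) → elimNat (λ (ν : Nat) → elimVec Nat (λ (u : Nat) → λ (w : Vec Nat u) → Type₀) Nat (λ (κ : Nat) → λ (i : Nat) → λ (τ : Vec Nat κ) → λ (ρ : Type₀) → ρ) (succ zero) (vcons Nat zero (succ zero) (vnil Nat))) (succ zero) (λ (l : Nat) → c) zero) (λ (m : Nat) → succ m)
  ~> elimNat (λ (c : Nat) → elimVec Nat (λ (ν : Nat) → λ (u : Vec Nat ν) → Type₀) Nat (λ (w : Nat) → λ (κ : Nat) → λ (i : Vec Nat w) → λ (τ : Type₀) → τ) (succ zero) (vcons Nat zero (succ zero) (vnil Nat))) (succ zero) (λ (ρ : Nat) → λ (l : Nat) → succ l) zero
  ~> succ zero
the term's type:
  Nat


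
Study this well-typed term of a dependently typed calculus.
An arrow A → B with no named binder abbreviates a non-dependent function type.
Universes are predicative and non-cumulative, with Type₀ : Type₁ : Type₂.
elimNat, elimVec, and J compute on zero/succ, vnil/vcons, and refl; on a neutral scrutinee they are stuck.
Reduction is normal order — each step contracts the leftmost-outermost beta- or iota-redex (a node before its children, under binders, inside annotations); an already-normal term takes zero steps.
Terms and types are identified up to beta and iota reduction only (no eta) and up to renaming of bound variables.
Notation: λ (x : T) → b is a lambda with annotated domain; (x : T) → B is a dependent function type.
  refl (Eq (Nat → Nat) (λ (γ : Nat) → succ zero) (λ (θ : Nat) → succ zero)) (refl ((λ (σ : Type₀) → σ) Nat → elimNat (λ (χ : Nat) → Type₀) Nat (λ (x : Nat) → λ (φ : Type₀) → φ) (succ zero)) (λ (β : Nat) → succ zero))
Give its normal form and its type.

normal form:
  refl (Eq (Nat → Nat) (λ (γ : Nat) → succ zero) (λ (θ : Nat) → succ zero)) (refl (Nat → Nat) (λ (σ : Nat) → succ zero))
type:
  Eq (Eq (Nat → Nat) (λ (γ : Nat) → succ zero) (λ (θ : Nat) → succ zero)) (refl (Nat → Nat) (λ (σ : Nat) → succ zero)) (refl (Nat → Nat) (λ (χ : Nat) → succ zero))
observation: normalization takes exactly 5 steps under the normal-order strategy.


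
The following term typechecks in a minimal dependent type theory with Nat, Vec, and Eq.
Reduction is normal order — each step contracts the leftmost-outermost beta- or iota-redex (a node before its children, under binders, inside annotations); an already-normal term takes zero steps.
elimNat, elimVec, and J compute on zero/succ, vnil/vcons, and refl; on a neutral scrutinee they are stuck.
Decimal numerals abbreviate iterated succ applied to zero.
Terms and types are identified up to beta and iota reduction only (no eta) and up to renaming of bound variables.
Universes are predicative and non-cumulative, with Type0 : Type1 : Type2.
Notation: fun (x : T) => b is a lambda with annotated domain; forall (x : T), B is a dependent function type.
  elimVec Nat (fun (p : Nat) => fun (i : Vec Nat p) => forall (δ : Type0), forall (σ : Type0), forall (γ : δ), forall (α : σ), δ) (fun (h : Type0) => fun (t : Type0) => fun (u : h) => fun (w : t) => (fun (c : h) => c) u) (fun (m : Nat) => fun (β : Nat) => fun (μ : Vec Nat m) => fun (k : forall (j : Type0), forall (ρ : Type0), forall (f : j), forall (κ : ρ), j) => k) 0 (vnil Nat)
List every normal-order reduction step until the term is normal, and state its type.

normal-order reduction sequence:
  elimVec Nat (fun (p : Nat) => fun (i : Vec Nat p) => forall (δ : Type0), forall (σ : Type0), forall (γ : δ), forall (α : σ), δ) (fun (h : Type0) => fun (t : Type0) => fun (u : h) => fun (w : t) => (fun (c : h) => c) u) (fun (m : Nat) => fun (β : Nat) => fun (μ : Vec Nat m) => fun (k : forall (j : Type0), forall (ρ : Type0), forall (f : j), forall (κ : ρ), j) => k) 0 (vnil Nat)
  ~> fun (p : Type0) => fun (i : Type0) => fun (δ : p) => fun (σ : i) => (fun (γ : p) => γ) δ
  ~> fun (p : Type0) => fun (i : Type0) => fun (δ : p) => fun (σ : i) => δ
inferred type:
  forall (p : Type0), forall (i : Type0), forall (δ : p), forall (σ : i), p


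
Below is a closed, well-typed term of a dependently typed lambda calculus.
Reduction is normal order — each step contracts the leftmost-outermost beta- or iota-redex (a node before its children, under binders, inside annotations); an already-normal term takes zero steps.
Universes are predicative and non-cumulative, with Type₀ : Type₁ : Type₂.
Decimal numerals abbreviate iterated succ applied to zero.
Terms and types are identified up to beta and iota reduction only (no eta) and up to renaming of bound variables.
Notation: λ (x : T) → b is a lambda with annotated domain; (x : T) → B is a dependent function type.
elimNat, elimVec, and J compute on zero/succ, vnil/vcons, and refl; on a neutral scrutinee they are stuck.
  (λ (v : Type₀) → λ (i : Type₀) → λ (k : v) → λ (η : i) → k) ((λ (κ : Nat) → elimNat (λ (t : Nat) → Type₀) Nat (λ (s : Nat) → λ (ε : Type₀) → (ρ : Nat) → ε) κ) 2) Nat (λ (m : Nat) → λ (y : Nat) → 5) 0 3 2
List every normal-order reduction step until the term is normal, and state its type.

normal-order reduction:
  (λ (v : Type₀) → λ (i : Type₀) → λ (k : v) → λ (η : i) → k) ((λ (κ : Nat) → elimNat (λ (t : Nat) → Type₀) Nat (λ (s : Nat) → λ (ε : Type₀) → (ρ : Nat) → ε) κ) 2) Nat (λ (m : Nat) → λ (y : Nat) → 5) 0 3 2
  ~> (λ (v : Type₀) → λ (i : (λ (k : Nat) → elimNat (λ (η : Nat) → Type₀) Nat (λ (κ : Nat) → λ (t : Type₀) → (s : Nat) → t) k) 2) → λ (ε : v) → i) Nat (λ (ρ : Nat) → λ (m : Nat) → 5) 0 3 2
  ~> (λ (v : (λ (i : Nat) → elimNat (λ (k : Nat) → Type₀) Nat (λ (η : Nat) → λ (κ : Type₀) → (t : Nat) → κ) i) 2) → λ (s : Nat) → v) (λ (ε : Nat) → λ (ρ : Nat) → 5) 0 3 2
  ~> (λ (v : Nat) → λ (i : Nat) → λ (k : Nat) → 5) 0 3 2
  ~> (λ (v : Nat) → λ (i : Nat) → 5) 3 2
  ~> (λ (v : Nat) → 5) 2
  ~> 5
type:
  Nat


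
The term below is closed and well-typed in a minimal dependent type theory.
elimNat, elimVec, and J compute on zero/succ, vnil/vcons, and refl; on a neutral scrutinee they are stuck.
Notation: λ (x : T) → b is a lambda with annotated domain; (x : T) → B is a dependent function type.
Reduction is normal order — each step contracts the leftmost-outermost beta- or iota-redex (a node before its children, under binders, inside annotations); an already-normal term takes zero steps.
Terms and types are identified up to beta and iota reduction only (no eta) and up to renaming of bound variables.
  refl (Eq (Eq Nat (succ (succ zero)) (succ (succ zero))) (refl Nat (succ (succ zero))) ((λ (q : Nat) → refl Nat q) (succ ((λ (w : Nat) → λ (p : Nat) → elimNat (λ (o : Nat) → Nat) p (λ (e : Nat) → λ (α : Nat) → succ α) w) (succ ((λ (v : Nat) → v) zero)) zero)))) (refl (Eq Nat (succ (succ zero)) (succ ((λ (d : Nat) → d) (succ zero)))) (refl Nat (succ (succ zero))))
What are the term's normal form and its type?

reduced normal form:
  refl (Eq (Eq Nat (succ (succ zero)) (succ (succ zero))) (refl Nat (succ (succ zero))) (refl Nat (succ (succ zero)))) (refl (Eq Nat (succ (succ zero)) (succ (succ zero))) (refl Nat (succ (succ zero))))
inferred type:
  Eq (Eq (Eq Nat (succ (succ zero)) (succ (succ zero))) (refl Nat (succ (succ zero))) (refl Nat (succ (succ zero)))) (refl (Eq Nat (succ (succ zero)) (succ (succ zero))) (refl Nat (succ (succ zero)))) (refl (Eq Nat (succ (succ zero)) (succ (succ zero))) (refl Nat (succ (succ zero))))
observation: 9 normal-order steps normalize the term, beginning with a beta-redex.


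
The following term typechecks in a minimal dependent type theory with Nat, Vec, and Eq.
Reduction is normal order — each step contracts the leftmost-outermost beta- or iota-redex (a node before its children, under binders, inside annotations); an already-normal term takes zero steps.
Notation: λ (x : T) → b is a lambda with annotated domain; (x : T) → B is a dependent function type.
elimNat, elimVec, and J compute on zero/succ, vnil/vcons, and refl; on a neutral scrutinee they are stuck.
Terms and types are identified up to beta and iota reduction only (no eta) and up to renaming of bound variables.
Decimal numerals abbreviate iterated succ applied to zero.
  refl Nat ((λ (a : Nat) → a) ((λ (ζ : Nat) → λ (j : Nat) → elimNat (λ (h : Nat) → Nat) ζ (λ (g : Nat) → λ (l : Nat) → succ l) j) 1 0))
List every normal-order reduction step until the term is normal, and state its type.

normal-order reduction sequence:
  refl Nat ((λ (a : Nat) → a) ((λ (ζ : Nat) → λ (j : Nat) → elimNat (λ (h : Nat) → Nat) ζ (λ (g : Nat) → λ (l : Nat) → succ l) j) 1 0))
  ~> refl Nat ((λ (a : Nat) → λ (ζ : Nat) → elimNat (λ (j : Nat) → Nat) a (λ (h : Nat) → λ (g : Nat) → succ g) ζ) 1 0)
  ~> refl Nat ((λ (a : Nat) → elimNat (λ (ζ : Nat) → Nat) 1 (λ (j : Nat) → λ (h : Nat) → succ h) a) 0)
  ~> refl Nat (elimNat (λ (a : Nat) → Nat) 1 (λ (ζ : Nat) → λ (j : Nat) → succ j) 0)
  ~> refl Nat 1
the term's type:
  Eq Nat 1 1


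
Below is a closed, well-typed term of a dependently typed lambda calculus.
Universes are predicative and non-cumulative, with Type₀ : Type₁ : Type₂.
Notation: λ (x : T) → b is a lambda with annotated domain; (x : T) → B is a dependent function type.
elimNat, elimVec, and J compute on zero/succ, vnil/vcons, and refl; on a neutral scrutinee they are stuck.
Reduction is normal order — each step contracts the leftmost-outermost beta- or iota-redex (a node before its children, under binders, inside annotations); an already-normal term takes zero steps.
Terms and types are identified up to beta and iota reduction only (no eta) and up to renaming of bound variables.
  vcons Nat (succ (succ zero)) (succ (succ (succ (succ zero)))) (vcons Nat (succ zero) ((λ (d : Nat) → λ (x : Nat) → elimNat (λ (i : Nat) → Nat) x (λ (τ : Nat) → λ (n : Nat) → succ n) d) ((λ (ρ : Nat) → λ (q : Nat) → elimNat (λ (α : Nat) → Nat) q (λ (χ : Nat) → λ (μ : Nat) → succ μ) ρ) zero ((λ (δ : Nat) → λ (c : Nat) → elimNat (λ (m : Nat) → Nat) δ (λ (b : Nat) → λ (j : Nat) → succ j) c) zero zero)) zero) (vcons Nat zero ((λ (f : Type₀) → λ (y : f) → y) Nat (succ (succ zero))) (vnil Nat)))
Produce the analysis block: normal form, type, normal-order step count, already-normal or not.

reduced normal form:
  vcons Nat (succ (succ zero)) (succ (succ (succ (succ zero)))) (vcons Nat (succ zero) zero (vcons Nat zero (succ (succ zero)) (vnil Nat)))
the term's type:
  Vec Nat (succ (succ (succ zero)))
steps to reach normal form (normal order): 11
already normal: no
first contracted redex: a beta-redex


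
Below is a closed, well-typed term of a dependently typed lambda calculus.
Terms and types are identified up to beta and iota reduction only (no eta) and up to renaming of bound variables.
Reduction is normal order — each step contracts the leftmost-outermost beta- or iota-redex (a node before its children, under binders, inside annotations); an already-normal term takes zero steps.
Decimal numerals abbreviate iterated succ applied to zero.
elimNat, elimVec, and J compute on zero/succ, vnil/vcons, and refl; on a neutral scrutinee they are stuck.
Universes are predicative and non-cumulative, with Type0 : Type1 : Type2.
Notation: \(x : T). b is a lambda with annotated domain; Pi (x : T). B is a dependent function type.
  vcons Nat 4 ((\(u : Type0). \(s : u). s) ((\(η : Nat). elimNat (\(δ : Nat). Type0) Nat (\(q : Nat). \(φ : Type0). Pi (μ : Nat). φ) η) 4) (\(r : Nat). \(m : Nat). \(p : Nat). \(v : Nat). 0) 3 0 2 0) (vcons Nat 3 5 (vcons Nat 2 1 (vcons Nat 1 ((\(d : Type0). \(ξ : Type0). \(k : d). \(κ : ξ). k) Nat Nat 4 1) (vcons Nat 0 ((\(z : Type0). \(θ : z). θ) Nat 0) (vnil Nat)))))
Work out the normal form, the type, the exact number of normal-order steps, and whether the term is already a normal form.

reduced normal form:
  vcons Nat 4 0 (vcons Nat 3 5 (vcons Nat 2 1 (vcons Nat 1 4 (vcons Nat 0 0 (vnil Nat)))))
the term's type:
  Vec Nat 5
steps to reach normal form (normal order): 12
started in normal form: no
first contracted redex: a beta-redex


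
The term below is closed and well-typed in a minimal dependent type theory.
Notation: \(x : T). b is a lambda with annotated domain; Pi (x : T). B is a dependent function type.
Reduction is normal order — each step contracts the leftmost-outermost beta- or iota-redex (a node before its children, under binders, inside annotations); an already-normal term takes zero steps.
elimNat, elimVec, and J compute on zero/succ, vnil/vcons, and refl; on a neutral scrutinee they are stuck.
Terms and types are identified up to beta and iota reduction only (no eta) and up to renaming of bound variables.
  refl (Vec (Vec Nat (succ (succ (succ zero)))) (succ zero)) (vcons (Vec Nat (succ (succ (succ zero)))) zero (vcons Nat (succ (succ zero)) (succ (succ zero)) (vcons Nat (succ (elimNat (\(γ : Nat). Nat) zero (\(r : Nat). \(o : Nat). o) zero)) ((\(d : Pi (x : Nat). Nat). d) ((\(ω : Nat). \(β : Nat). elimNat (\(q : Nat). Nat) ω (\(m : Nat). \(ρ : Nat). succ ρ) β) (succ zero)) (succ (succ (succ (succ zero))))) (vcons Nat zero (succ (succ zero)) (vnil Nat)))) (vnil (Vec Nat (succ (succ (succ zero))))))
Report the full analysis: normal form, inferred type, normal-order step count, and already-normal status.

resulting normal form:
  refl (Vec (Vec Nat (succ (succ (succ zero)))) (succ zero)) (vcons (Vec Nat (succ (succ (succ zero)))) zero (vcons Nat (succ (succ zero)) (succ (succ zero)) (vcons Nat (succ zero) (succ (succ (succ (succ (succ zero))))) (vcons Nat zero (succ (succ zero)) (vnil Nat)))) (vnil (Vec Nat (succ (succ (succ zero))))))
type:
  Eq (Vec (Vec Nat (succ (succ (succ zero)))) (succ zero)) (vcons (Vec Nat (succ (succ (succ zero)))) zero (vcons Nat (succ (succ zero)) (succ (succ zero)) (vcons Nat (succ zero) (succ (succ (succ (succ (succ zero))))) (vcons Nat zero (succ (succ zero)) (vnil Nat)))) (vnil (Vec Nat (succ (succ (succ zero)))))) (vcons (Vec Nat (succ (succ (succ zero)))) zero (vcons Nat (succ (succ zero)) (succ (succ zero)) (vcons Nat (succ zero) (succ (succ (succ (succ (succ zero))))) (vcons Nat zero (succ (succ zero)) (vnil Nat)))) (vnil (Vec Nat (succ (succ (succ zero))))))
steps to reach normal form (normal order): 17
term was already normal: no
first redex: an elimNat iota-redex


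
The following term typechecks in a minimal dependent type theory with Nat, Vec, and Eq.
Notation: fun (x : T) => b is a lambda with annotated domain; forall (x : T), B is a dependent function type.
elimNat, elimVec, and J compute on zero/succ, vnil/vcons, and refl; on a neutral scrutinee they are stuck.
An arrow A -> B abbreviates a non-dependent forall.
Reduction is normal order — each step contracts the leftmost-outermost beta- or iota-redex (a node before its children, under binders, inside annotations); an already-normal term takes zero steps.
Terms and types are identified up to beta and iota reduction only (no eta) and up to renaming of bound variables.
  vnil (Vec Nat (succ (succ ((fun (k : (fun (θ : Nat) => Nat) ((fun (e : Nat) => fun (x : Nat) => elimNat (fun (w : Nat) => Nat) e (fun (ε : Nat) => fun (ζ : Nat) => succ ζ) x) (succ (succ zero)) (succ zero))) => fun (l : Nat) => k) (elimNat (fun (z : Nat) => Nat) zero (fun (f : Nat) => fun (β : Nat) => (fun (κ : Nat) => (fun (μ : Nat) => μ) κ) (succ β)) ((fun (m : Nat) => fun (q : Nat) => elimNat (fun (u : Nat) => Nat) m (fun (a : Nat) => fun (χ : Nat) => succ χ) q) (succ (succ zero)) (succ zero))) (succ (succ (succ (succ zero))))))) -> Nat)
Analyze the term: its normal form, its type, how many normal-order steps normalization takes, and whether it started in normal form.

resulting normal form:
  vnil (Vec Nat (succ (succ (succ (succ (succ zero))))) -> Nat)
type:
  Vec (Vec Nat (succ (succ (succ (succ (succ zero))))) -> Nat) zero
reduction steps (normal order): 20
started in normal form: no
first redex: a beta-redex


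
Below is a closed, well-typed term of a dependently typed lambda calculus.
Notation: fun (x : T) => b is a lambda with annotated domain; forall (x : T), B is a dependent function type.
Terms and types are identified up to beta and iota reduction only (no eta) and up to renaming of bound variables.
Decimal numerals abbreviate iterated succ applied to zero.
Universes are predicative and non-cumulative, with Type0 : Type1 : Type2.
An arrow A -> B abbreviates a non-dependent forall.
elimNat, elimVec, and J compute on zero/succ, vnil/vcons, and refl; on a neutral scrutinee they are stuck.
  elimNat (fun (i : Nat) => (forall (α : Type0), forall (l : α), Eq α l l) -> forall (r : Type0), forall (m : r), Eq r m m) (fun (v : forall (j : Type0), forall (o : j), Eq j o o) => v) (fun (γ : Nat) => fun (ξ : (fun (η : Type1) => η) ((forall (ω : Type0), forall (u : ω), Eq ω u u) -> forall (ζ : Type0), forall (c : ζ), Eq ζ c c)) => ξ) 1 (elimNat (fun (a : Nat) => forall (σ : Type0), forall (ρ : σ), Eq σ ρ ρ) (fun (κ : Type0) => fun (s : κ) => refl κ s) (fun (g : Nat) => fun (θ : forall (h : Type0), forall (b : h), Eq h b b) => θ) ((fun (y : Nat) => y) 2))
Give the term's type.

inferred type:
  forall (i : Type0), forall (α : i), Eq i α α


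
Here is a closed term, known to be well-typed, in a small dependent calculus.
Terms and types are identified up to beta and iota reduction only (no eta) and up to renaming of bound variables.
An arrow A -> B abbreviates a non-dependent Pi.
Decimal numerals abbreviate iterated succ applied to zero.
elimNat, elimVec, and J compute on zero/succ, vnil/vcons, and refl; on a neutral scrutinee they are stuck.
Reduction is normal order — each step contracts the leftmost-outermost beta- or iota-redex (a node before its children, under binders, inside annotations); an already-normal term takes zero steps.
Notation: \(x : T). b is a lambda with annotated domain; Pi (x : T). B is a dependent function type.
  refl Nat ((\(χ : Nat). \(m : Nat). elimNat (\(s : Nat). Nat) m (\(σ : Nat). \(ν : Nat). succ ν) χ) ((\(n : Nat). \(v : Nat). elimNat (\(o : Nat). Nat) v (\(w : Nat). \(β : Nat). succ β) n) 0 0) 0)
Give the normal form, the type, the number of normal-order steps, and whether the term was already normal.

reduced normal form:
  refl Nat 0
inferred type:
  Eq Nat 0 0
normal-order step count: 6
term was already normal: no
first redex: a beta-redex


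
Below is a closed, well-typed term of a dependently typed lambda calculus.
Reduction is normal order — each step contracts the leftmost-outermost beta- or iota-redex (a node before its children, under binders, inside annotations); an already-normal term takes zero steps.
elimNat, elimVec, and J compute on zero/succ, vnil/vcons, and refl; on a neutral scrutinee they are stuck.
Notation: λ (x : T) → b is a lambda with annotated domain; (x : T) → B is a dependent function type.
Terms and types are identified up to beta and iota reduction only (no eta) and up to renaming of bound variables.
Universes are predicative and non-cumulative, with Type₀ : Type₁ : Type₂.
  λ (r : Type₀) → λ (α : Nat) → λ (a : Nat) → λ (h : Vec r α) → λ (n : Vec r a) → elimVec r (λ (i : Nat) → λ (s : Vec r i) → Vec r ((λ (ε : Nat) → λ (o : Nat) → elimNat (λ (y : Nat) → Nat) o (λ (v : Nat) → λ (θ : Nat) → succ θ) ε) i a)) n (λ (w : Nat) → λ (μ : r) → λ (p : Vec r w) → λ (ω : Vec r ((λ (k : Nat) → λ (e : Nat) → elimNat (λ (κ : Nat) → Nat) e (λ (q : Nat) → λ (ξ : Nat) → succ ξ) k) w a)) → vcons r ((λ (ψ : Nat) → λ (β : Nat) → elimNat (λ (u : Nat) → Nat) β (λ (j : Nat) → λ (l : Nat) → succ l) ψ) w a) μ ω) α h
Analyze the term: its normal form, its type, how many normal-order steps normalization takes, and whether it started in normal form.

reduced normal form:
  λ (r : Type₀) → λ (α : Nat) → λ (a : Nat) → λ (h : Vec r α) → λ (n : Vec r a) → elimVec r (λ (i : Nat) → λ (s : Vec r i) → Vec r (elimNat (λ (ε : Nat) → Nat) a (λ (o : Nat) → λ (y : Nat) → succ y) i)) n (λ (v : Nat) → λ (θ : r) → λ (w : Vec r v) → λ (μ : Vec r (elimNat (λ (p : Nat) → Nat) a (λ (ω : Nat) → λ (k : Nat) → succ k) v)) → vcons r (elimNat (λ (e : Nat) → Nat) a (λ (κ : Nat) → λ (q : Nat) → succ q) v) θ μ) α h
type:
  (r : Type₀) → (α : Nat) → (a : Nat) → (h : Vec r α) → (n : Vec r a) → Vec r (elimNat (λ (i : Nat) → Nat) a (λ (s : Nat) → λ (ε : Nat) → succ ε) α)
reduction steps (normal order): 6
started in normal form: no
first contracted redex: a beta-redex


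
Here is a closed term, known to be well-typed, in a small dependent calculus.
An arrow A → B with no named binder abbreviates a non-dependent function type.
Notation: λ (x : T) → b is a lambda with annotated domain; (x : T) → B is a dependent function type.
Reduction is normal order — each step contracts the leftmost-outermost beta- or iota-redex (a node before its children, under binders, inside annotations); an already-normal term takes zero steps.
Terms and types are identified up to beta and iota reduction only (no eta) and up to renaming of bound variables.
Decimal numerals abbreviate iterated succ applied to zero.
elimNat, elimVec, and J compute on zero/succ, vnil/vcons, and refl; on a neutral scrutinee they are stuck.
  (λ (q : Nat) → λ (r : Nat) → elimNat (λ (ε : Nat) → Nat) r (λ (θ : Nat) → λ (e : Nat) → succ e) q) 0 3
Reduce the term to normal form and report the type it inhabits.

resulting normal form:
  3
the term's type:
  Nat
observation: the leftmost-outermost redex is a beta-redex, and normalization takes 3 steps.


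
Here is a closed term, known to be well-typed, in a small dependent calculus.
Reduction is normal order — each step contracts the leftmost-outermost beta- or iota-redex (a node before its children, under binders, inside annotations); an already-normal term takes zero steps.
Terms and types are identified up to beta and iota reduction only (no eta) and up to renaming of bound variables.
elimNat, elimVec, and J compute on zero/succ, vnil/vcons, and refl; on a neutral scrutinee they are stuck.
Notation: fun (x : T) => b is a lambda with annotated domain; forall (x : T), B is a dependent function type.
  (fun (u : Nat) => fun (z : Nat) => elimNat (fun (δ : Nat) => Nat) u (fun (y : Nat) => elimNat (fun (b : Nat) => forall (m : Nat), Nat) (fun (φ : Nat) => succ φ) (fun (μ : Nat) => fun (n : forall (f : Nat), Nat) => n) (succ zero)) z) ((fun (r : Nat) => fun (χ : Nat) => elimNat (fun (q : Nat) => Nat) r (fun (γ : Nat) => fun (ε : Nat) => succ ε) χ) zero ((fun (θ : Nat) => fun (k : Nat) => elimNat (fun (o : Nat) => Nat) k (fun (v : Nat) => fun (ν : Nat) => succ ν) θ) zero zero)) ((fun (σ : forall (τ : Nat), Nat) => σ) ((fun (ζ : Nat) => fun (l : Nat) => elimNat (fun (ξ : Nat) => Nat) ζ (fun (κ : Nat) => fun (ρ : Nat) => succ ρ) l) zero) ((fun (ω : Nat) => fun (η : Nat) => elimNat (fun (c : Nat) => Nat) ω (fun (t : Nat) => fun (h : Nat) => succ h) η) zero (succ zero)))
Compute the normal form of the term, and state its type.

normal form:
  succ zero
type:
  Nat
observation: 29 normal-order steps normalize the term, beginning with a beta-redex.


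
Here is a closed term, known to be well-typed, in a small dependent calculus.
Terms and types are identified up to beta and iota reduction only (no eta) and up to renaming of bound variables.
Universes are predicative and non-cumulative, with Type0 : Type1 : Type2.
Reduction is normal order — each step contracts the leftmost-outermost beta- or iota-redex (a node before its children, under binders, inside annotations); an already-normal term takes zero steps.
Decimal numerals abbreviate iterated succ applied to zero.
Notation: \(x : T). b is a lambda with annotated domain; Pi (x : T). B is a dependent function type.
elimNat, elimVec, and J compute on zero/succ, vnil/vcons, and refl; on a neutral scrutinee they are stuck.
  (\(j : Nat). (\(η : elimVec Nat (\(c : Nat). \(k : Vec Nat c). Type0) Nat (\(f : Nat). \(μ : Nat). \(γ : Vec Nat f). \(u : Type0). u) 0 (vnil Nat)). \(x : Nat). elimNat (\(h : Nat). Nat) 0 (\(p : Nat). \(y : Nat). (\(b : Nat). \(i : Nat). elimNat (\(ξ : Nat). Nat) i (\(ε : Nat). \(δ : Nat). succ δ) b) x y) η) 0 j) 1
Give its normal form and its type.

normal form:
  0
type:
  Nat
observation: the first redex contracted is a beta-redex; the normal form is reached in 4 normal-order steps.


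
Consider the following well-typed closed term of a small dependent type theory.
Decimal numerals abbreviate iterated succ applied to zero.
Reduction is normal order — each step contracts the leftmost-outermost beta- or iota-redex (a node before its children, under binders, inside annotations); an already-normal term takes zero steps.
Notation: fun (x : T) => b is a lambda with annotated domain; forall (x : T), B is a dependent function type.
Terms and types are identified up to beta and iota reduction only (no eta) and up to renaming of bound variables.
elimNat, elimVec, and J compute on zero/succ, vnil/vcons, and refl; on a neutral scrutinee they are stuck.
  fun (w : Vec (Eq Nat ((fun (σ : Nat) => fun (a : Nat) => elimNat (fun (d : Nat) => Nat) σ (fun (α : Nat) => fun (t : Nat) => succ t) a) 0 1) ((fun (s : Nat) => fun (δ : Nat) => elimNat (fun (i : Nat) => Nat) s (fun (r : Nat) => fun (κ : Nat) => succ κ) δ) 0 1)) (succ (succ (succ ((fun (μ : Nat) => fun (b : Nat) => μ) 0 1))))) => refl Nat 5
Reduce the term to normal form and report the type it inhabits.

reduced normal form:
  fun (w : Vec (Eq Nat 1 1) 3) => refl Nat 5
type:
  forall (w : Vec (Eq Nat 1 1) 3), Eq Nat 5 5
observation: the leftmost-outermost redex is a beta-redex, and normalization takes 14 steps.


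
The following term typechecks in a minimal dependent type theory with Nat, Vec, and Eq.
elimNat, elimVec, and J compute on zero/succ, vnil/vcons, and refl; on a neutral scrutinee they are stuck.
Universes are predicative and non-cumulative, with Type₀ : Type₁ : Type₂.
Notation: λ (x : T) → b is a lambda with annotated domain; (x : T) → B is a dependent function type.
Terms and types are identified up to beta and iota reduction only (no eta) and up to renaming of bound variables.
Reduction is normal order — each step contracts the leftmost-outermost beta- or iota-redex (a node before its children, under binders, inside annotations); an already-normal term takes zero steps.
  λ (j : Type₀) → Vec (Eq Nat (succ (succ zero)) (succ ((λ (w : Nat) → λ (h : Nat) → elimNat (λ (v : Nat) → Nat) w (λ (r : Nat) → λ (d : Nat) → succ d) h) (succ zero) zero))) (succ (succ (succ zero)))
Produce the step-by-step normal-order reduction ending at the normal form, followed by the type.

normal-order reduction sequence:
  λ (j : Type₀) → Vec (Eq Nat (succ (succ zero)) (succ ((λ (w : Nat) → λ (h : Nat) → elimNat (λ (v : Nat) → Nat) w (λ (r : Nat) → λ (d : Nat) → succ d) h) (succ zero) zero))) (succ (succ (succ zero)))
  ~> λ (j : Type₀) → Vec (Eq Nat (succ (succ zero)) (succ ((λ (w : Nat) → elimNat (λ (h : Nat) → Nat) (succ zero) (λ (v : Nat) → λ (r : Nat) → succ r) w) zero))) (succ (succ (succ zero)))
  ~> λ (j : Type₀) → Vec (Eq Nat (succ (succ zero)) (succ (elimNat (λ (w : Nat) → Nat) (succ zero) (λ (h : Nat) → λ (v : Nat) → succ v) zero))) (succ (succ (succ zero)))
  ~> λ (j : Type₀) → Vec (Eq Nat (succ (succ zero)) (succ (succ zero))) (succ (succ (succ zero)))
type:
  (j : Type₀) → Type₀


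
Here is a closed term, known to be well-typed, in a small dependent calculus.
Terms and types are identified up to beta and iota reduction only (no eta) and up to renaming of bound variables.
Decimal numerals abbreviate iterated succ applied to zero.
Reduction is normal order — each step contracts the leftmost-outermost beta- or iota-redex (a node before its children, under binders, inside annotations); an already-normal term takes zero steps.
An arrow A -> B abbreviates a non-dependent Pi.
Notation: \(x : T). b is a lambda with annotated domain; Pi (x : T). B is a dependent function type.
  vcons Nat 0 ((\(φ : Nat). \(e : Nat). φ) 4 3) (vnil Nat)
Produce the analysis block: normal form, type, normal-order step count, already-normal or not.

reduced normal form:
  vcons Nat 0 4 (vnil Nat)
type:
  Vec Nat 1
steps to reach normal form (normal order): 2
started in normal form: no
first contracted redex: a beta-redex


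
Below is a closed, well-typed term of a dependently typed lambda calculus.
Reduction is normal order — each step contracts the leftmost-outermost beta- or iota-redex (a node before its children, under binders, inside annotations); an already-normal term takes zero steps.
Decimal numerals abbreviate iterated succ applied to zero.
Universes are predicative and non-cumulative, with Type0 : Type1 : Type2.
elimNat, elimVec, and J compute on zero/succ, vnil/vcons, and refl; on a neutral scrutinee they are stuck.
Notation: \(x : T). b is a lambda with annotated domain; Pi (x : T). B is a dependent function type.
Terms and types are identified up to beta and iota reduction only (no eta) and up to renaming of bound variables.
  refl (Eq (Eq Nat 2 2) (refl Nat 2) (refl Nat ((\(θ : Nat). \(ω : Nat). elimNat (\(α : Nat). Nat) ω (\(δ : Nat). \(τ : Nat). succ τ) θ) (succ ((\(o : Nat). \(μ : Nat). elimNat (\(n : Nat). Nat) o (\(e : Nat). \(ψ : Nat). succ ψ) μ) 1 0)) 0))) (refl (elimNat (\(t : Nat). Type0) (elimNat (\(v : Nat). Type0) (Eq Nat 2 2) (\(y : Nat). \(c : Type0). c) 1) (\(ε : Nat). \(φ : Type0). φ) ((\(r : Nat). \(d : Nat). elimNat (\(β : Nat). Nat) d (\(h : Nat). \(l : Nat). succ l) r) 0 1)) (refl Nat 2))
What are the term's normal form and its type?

normal form:
  refl (Eq (Eq Nat 2 2) (refl Nat 2) (refl Nat 2)) (refl (Eq Nat 2 2) (refl Nat 2))
the term's type:
  Eq (Eq (Eq Nat 2 2) (refl Nat 2) (refl Nat 2)) (refl (Eq Nat 2 2) (refl Nat 2)) (refl (Eq Nat 2 2) (refl Nat 2))
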